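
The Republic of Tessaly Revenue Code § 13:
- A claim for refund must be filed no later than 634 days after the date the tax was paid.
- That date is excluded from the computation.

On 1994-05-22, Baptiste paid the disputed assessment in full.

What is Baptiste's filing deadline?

February 15, 1996

634 days after 1994-05-22 is February 15, 1996.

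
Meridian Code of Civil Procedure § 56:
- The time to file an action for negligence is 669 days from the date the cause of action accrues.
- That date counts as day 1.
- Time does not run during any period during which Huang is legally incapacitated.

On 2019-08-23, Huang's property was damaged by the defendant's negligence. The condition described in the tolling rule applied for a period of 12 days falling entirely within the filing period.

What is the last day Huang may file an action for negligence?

July 3, 2021

Counting 2019-08-23 as day 1, day 669 is June 21, 2021.
Tolling adds 12 days: June 21, 2021 + 12 days = July 3, 2021.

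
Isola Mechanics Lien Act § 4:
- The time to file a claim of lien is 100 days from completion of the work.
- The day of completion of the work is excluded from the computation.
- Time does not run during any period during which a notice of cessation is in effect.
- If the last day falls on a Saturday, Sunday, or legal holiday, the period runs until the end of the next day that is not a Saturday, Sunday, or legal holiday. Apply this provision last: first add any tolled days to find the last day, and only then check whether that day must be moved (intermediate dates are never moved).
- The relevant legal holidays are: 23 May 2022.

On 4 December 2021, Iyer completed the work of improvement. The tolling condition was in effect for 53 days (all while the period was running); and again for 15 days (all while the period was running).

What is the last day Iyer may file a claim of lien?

100 days after 4 December 2021 is March 14, 2022.
Tolling adds 53 days: March 14, 2022 + 53 days = May 6, 2022.
Tolling adds 15 days: May 6, 2022 + 15 days = May 21, 2022.
May 21, 2022 is Saturday; May 22, 2022 is Sunday; May 23, 2022 is a listed holiday. The next qualifying day is May 24, 2022.

May 24, 2022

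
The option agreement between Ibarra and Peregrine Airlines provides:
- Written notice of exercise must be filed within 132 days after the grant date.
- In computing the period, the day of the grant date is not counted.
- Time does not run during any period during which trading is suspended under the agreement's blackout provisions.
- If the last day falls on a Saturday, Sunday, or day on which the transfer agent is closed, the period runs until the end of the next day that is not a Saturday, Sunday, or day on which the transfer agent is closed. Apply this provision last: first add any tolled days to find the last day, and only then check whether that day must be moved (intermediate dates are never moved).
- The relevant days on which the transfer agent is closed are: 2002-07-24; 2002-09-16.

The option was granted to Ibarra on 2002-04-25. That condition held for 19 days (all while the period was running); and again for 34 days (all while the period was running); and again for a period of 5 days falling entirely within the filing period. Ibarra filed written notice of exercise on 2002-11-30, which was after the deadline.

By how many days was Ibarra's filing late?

132 days after 2002-04-25 is September 4, 2002.
Tolling adds 19 days: September 4, 2002 + 19 days = September 23, 2002.
Tolling adds 34 days: September 23, 2002 + 34 days = October 27, 2002.
Tolling adds 5 days: October 27, 2002 + 5 days = November 1, 2002.
November 1, 2002 is a Friday and not a day on which the transfer agent is closed, so no extension applies.
The deadline is November 1, 2002; from November 1, 2002 to November 30, 2002 is 29 days.

29 days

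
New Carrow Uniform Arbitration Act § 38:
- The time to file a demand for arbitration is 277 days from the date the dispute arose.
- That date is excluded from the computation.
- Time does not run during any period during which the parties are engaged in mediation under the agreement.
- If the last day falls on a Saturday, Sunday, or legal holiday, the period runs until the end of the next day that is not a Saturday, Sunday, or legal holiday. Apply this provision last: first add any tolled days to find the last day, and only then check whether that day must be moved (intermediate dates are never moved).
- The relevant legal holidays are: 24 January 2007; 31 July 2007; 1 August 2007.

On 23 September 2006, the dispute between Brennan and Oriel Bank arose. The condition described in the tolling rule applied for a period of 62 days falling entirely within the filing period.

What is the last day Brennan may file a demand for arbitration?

277 days after 23 September 2006 is June 27, 2007.
Tolling adds 62 days: June 27, 2007 + 62 days = August 28, 2007.
August 28, 2007 is a Tuesday and not a legal holiday, so no extension applies.

August 28, 2007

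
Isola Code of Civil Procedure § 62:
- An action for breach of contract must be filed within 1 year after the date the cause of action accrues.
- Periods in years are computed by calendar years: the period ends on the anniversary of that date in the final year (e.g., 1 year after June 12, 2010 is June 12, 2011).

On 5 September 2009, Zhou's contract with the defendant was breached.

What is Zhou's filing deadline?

September 5, 2010

1 year after 5 September 2009 is September 5, 2010.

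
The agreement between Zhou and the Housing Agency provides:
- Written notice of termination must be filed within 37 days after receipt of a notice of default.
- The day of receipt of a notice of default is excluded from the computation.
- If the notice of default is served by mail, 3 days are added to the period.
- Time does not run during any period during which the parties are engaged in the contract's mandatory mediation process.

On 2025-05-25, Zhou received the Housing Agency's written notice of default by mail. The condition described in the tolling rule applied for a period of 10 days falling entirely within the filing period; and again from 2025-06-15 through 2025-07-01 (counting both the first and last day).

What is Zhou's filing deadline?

37 days after 2025-05-25 is July 1, 2025.
Service was by mail, adding 3 days: July 1, 2025 + 3 days = July 4, 2025.
Tolling adds 10 days: July 4, 2025 + 10 days = July 14, 2025.
From June 15, 2025 through July 1, 2025 inclusive is 17 days; tolling adds 17 days: July 14, 2025 + 17 days = July 31, 2025.

July 31, 2025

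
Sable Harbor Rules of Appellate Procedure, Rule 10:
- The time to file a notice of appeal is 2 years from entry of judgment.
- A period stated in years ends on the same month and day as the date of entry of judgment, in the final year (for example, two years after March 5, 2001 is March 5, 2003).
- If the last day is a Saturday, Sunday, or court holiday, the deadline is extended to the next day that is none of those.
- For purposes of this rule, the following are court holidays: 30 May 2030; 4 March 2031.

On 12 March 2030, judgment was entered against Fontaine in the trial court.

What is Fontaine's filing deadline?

2 years after 12 March 2030 is March 12, 2032.
March 12, 2032 is a Friday and not a court holiday, so no extension applies.

March 12, 2032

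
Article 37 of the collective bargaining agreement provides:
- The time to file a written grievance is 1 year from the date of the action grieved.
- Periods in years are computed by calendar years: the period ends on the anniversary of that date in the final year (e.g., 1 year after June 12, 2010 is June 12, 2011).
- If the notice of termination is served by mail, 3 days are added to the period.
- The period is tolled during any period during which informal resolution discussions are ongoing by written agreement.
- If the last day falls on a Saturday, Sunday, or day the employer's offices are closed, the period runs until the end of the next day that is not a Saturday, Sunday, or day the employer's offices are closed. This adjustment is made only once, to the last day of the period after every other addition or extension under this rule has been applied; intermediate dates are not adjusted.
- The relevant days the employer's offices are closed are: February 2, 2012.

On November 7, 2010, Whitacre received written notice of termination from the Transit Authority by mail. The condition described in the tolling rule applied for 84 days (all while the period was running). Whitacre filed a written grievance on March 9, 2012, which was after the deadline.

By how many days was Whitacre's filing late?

35 days

1 year after November 7, 2010 is November 7, 2011.
Service was by mail, adding 3 days: November 7, 2011 + 3 days = November 10, 2011.
Tolling adds 84 days: November 10, 2011 + 84 days = February 2, 2012.
February 2, 2012 is a listed holiday. The next qualifying day is February 3, 2012.
The deadline is February 3, 2012; from February 3, 2012 to March 9, 2012 is 35 days.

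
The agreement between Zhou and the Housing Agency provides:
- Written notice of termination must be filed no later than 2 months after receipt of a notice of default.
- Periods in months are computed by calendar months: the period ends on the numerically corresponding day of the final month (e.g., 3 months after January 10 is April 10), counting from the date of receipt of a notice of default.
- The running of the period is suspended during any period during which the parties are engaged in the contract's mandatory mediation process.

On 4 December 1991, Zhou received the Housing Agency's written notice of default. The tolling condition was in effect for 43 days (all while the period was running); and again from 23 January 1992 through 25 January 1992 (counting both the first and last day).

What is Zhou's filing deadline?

March 21, 1992

2 months after 4 December 1991 is February 4, 1992.
Tolling adds 43 days: February 4, 1992 + 43 days = March 18, 1992.
From January 23, 1992 through January 25, 1992 inclusive is 3 days; tolling adds 3 days: March 18, 1992 + 3 days = March 21, 1992.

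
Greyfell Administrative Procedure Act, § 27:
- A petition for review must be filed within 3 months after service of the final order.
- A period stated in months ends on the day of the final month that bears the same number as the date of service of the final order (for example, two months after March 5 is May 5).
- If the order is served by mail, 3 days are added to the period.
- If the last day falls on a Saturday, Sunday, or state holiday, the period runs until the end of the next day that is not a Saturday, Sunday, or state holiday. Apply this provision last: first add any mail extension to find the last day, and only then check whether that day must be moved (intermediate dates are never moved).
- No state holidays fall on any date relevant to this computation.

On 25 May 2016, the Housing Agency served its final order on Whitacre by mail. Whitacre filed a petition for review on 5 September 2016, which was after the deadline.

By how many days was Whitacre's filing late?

7 days

3 months after 25 May 2016 is August 25, 2016.
Service was by mail, adding 3 days: August 25, 2016 + 3 days = August 28, 2016.
August 28, 2016 is Sunday. The next qualifying day is August 29, 2016.
The deadline is August 29, 2016; from August 29, 2016 to September 5, 2016 is 7 days.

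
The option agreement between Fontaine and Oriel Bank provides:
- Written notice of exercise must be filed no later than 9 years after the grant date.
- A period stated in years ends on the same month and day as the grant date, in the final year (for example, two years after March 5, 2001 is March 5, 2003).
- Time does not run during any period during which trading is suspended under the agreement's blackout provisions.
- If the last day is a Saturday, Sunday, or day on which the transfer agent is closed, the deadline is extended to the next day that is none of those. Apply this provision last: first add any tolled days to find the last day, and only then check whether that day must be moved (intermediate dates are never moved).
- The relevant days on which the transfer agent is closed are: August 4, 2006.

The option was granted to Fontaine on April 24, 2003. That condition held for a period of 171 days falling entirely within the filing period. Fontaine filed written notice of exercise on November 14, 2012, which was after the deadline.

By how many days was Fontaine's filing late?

9 years after April 24, 2003 is April 24, 2012.
Tolling adds 171 days: April 24, 2012 + 171 days = October 12, 2012.
October 12, 2012 is a Friday and not a day on which the transfer agent is closed, so no extension applies.
The deadline is October 12, 2012; from October 12, 2012 to November 14, 2012 is 33 days.

33 days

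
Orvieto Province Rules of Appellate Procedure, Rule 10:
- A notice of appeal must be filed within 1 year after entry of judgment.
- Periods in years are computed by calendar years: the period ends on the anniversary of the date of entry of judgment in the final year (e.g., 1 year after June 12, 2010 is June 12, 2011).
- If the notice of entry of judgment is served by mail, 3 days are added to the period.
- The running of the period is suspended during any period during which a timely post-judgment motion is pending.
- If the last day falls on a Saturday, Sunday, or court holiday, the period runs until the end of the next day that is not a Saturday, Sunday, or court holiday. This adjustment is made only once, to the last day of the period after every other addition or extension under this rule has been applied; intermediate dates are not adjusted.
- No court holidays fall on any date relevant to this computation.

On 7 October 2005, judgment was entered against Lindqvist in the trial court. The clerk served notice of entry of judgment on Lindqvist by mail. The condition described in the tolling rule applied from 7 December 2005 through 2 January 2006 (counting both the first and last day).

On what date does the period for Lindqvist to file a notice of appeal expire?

November 6, 2006

1 year after 7 October 2005 is October 7, 2006.
Service was by mail, adding 3 days: October 7, 2006 + 3 days = October 10, 2006.
From December 7, 2005 through January 2, 2006 inclusive is 27 days; tolling adds 27 days: October 10, 2006 + 27 days = November 6, 2006.
November 6, 2006 is a Monday and not a court holiday, so no extension applies.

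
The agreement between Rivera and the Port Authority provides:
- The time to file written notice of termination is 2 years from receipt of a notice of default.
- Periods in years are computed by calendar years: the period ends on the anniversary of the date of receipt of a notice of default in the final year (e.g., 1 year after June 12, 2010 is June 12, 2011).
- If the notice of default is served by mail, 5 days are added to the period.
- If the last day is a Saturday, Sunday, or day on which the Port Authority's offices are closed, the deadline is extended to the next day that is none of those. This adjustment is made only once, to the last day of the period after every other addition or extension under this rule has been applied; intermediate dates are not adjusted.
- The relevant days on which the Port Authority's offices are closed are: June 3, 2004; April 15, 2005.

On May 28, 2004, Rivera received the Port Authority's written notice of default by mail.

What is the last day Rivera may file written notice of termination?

2 years after May 28, 2004 is May 28, 2006.
Service was by mail, adding 5 days: May 28, 2006 + 5 days = June 2, 2006.
June 2, 2006 is a Friday and not a day on which the Port Authority's offices are closed, so no extension applies.

June 2, 2006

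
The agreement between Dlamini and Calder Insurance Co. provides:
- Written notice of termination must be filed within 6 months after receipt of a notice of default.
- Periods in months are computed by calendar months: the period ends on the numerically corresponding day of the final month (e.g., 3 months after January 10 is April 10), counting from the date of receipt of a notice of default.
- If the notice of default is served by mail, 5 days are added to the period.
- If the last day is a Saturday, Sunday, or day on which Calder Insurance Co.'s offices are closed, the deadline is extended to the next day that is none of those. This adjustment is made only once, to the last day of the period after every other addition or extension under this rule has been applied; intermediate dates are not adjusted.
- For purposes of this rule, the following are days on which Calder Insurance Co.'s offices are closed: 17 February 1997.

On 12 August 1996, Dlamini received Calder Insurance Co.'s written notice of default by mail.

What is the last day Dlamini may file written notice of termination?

6 months after 12 August 1996 is February 12, 1997.
Service was by mail, adding 5 days: February 12, 1997 + 5 days = February 17, 1997.
February 17, 1997 is a listed holiday. The next qualifying day is February 18, 1997.

February 18, 1997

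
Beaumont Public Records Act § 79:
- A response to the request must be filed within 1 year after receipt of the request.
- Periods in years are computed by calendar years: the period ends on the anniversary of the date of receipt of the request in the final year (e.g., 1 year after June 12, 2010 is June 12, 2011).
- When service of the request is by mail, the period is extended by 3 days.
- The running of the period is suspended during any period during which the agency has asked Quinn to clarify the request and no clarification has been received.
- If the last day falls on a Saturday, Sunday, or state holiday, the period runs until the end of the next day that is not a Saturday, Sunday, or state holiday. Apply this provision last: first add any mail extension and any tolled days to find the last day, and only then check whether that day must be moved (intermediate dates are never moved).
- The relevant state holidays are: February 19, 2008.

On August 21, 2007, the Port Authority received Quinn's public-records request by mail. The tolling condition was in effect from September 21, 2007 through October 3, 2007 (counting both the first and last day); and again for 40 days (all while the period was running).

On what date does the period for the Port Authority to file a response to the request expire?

October 16, 2008

1 year after August 21, 2007 is August 21, 2008.
Service was by mail, adding 3 days: August 21, 2008 + 3 days = August 24, 2008.
From September 21, 2007 through October 3, 2007 inclusive is 13 days; tolling adds 13 days: August 24, 2008 + 13 days = September 6, 2008.
Tolling adds 40 days: September 6, 2008 + 40 days = October 16, 2008.
October 16, 2008 is a Thursday and not a state holiday, so no extension applies.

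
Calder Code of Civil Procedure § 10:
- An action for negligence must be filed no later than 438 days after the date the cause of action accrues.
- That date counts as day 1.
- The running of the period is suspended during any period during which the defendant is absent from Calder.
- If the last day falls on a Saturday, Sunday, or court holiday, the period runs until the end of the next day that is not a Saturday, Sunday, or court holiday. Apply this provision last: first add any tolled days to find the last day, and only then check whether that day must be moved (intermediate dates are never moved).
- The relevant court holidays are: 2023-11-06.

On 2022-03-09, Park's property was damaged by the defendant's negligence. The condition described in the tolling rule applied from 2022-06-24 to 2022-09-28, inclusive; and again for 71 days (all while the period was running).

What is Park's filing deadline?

Counting 2022-03-09 as day 1, day 438 is May 20, 2023.
From June 24, 2022 through September 28, 2022 inclusive is 97 days; tolling adds 97 days: May 20, 2023 + 97 days = August 25, 2023.
Tolling adds 71 days: August 25, 2023 + 71 days = November 4, 2023.
November 4, 2023 is Saturday; November 5, 2023 is Sunday; November 6, 2023 is a listed holiday. The next qualifying day is November 7, 2023.

November 7, 2023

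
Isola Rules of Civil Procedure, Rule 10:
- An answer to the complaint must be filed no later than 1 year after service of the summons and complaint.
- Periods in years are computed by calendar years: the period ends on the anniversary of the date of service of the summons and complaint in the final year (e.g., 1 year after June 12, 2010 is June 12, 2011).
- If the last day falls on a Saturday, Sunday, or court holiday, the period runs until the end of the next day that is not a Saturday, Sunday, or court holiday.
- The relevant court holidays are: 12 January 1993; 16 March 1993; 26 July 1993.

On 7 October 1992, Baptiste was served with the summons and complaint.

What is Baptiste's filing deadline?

October 7, 1993

1 year after 7 October 1992 is October 7, 1993.
October 7, 1993 is a Thursday and not a court holiday, so no extension applies.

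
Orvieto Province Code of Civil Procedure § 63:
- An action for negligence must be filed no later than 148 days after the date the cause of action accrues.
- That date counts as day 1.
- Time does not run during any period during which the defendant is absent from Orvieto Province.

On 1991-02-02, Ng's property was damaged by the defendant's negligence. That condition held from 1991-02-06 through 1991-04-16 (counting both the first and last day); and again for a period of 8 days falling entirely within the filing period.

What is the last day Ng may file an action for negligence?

September 15, 1991

Counting 1991-02-02 as day 1, day 148 is June 29, 1991.
From February 6, 1991 through April 16, 1991 inclusive is 70 days; tolling adds 70 days: June 29, 1991 + 70 days = September 7, 1991.
Tolling adds 8 days: September 7, 1991 + 8 days = September 15, 1991.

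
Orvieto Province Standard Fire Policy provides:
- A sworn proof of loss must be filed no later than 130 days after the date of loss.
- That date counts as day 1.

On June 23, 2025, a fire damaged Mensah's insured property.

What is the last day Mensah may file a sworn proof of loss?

Counting June 23, 2025 as day 1, day 130 is October 30, 2025.

October 30, 2025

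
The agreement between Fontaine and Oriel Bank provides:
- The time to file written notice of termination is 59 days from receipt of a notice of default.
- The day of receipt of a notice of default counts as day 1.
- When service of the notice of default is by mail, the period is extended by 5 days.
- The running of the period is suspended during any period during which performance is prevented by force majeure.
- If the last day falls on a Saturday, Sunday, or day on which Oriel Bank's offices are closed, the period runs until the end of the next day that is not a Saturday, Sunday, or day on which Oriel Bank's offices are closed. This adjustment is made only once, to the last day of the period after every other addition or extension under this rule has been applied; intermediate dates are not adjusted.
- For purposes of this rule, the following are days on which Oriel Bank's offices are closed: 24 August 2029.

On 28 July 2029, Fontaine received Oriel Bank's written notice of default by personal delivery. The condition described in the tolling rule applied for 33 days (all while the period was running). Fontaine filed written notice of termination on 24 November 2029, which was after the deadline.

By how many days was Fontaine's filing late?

26 days

Counting 28 July 2029 as day 1, day 59 is September 24, 2029.
Service was not by mail, so no mail extension applies.
Tolling adds 33 days: September 24, 2029 + 33 days = October 27, 2029.
October 27, 2029 is Saturday; October 28, 2029 is Sunday. The next qualifying day is October 29, 2029.
The deadline is October 29, 2029; from October 29, 2029 to November 24, 2029 is 26 days.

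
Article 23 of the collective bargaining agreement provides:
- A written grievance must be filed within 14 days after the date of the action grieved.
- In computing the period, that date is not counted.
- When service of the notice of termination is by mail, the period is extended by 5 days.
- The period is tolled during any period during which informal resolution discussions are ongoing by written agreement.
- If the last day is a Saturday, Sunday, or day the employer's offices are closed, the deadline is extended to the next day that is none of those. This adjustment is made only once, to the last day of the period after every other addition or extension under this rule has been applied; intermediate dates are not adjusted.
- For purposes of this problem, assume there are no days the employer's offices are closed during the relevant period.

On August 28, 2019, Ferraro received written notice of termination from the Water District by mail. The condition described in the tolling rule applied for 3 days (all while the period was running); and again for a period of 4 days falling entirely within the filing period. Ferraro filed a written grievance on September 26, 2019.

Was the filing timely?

No

14 days after August 28, 2019 is September 11, 2019.
Service was by mail, adding 5 days: September 11, 2019 + 5 days = September 16, 2019.
Tolling adds 3 days: September 16, 2019 + 3 days = September 19, 2019.
Tolling adds 4 days: September 19, 2019 + 4 days = September 23, 2019.
September 23, 2019 is a Monday and not a day the employer's offices are closed, so no extension applies.
The deadline is September 23, 2019; the filing on September 26, 2019 is after that date.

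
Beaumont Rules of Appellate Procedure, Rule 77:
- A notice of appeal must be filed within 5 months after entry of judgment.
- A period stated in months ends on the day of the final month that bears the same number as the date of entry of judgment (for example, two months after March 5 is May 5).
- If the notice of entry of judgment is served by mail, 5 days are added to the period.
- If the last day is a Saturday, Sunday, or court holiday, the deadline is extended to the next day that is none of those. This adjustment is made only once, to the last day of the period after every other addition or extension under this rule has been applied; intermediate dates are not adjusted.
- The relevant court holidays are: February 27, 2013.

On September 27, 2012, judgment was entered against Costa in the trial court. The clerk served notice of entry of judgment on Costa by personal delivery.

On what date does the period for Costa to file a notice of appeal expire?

5 months after September 27, 2012 is February 27, 2013.
Service was not by mail, so no mail extension applies.
February 27, 2013 is a listed holiday. The next qualifying day is February 28, 2013.

February 28, 2013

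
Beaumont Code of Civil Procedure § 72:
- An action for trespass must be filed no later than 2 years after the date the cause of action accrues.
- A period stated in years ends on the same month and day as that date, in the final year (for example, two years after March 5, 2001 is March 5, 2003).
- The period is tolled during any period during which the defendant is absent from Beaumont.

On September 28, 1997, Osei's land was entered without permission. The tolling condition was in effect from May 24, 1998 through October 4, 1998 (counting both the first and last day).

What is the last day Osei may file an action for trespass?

2 years after September 28, 1997 is September 28, 1999.
From May 24, 1998 through October 4, 1998 inclusive is 134 days; tolling adds 134 days: September 28, 1999 + 134 days = February 9, 2000.

February 9, 2000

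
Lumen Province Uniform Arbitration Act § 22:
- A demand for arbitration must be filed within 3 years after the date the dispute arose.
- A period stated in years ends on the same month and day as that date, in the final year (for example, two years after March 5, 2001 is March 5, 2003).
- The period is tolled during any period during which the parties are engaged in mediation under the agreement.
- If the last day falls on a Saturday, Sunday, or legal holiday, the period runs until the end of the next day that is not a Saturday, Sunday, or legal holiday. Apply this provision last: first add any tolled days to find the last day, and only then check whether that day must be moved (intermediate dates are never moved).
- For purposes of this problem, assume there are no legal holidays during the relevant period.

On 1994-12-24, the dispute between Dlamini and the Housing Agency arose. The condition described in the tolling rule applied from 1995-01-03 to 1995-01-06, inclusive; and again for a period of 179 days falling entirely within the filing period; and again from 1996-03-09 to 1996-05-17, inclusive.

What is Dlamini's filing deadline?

3 years after 1994-12-24 is December 24, 1997.
From January 3, 1995 through January 6, 1995 inclusive is 4 days; tolling adds 4 days: December 24, 1997 + 4 days = December 28, 1997.
Tolling adds 179 days: December 28, 1997 + 179 days = June 25, 1998.
From March 9, 1996 through May 17, 1996 inclusive is 70 days; tolling adds 70 days: June 25, 1998 + 70 days = September 3, 1998.
September 3, 1998 is a Thursday and not a legal holiday, so no extension applies.

September 3, 1998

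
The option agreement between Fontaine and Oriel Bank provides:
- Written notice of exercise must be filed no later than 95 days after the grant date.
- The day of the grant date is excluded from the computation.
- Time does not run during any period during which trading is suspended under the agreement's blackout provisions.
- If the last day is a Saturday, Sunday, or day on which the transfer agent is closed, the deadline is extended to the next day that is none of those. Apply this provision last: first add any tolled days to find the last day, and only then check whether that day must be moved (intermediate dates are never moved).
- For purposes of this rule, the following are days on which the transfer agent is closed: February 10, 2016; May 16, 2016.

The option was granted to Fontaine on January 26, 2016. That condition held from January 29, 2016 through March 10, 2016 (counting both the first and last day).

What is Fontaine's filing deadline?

95 days after January 26, 2016 is April 30, 2016.
From January 29, 2016 through March 10, 2016 inclusive is 42 days; tolling adds 42 days: April 30, 2016 + 42 days = June 11, 2016.
June 11, 2016 is Saturday; June 12, 2016 is Sunday. The next qualifying day is June 13, 2016.

June 13, 2016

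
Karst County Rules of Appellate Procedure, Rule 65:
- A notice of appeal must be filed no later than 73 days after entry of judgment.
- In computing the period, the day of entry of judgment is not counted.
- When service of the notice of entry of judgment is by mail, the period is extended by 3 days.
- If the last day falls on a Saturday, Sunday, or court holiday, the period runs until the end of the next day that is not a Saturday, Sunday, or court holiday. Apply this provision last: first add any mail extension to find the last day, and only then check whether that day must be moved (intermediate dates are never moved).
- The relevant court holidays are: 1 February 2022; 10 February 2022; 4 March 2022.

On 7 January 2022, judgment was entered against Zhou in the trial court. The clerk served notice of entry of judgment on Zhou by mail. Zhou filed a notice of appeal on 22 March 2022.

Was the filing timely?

73 days after 7 January 2022 is March 21, 2022.
Service was by mail, adding 3 days: March 21, 2022 + 3 days = March 24, 2022.
March 24, 2022 is a Thursday and not a court holiday, so no extension applies.
The deadline is March 24, 2022; the filing on March 22, 2022 is on or before that date.

Yes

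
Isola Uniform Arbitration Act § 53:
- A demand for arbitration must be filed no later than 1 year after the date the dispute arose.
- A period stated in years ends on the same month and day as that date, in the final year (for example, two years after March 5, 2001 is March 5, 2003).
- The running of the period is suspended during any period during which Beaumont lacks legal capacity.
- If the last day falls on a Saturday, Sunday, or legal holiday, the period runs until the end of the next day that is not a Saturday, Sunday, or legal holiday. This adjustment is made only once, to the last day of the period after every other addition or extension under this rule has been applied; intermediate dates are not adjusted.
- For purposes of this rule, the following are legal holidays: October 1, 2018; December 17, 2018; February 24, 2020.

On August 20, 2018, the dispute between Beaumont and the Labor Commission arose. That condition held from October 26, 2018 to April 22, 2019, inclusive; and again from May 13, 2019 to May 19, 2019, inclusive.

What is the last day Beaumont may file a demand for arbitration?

February 25, 2020

1 year after August 20, 2018 is August 20, 2019.
From October 26, 2018 through April 22, 2019 inclusive is 179 days; tolling adds 179 days: August 20, 2019 + 179 days = February 15, 2020.
From May 13, 2019 through May 19, 2019 inclusive is 7 days; tolling adds 7 days: February 15, 2020 + 7 days = February 22, 2020.
February 22, 2020 is Saturday; February 23, 2020 is Sunday; February 24, 2020 is a listed holiday. The next qualifying day is February 25, 2020.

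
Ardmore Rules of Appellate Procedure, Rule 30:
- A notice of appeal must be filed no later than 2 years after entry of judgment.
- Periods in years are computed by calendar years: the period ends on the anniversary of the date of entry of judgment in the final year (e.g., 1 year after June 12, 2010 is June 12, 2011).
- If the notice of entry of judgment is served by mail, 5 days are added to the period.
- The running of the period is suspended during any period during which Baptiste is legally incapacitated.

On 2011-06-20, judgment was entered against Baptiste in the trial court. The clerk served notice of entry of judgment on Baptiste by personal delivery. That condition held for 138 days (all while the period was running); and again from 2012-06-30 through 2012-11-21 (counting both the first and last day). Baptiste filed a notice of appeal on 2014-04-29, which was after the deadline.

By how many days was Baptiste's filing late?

30 days

2 years after 2011-06-20 is June 20, 2013.
Service was not by mail, so no mail extension applies.
Tolling adds 138 days: June 20, 2013 + 138 days = November 5, 2013.
From June 30, 2012 through November 21, 2012 inclusive is 145 days; tolling adds 145 days: November 5, 2013 + 145 days = March 30, 2014.
The deadline is March 30, 2014; from March 30, 2014 to April 29, 2014 is 30 days.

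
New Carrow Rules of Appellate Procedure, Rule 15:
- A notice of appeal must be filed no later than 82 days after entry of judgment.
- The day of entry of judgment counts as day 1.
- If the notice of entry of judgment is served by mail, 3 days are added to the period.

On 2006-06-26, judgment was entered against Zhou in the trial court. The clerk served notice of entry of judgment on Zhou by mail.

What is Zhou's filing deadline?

Counting 2006-06-26 as day 1, day 82 is September 15, 2006.
Service was by mail, adding 3 days: September 15, 2006 + 3 days = September 18, 2006.

September 18, 2006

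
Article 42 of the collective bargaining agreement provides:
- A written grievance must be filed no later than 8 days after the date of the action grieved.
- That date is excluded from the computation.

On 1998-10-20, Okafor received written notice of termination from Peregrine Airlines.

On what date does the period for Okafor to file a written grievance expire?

8 days after 1998-10-20 is October 28, 1998.

October 28, 1998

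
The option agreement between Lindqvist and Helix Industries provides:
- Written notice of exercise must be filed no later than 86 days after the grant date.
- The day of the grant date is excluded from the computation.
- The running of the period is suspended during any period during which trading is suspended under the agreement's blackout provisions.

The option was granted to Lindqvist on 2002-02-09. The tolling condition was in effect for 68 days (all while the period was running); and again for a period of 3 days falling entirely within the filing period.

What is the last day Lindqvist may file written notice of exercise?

July 16, 2002

86 days after 2002-02-09 is May 6, 2002.
Tolling adds 68 days: May 6, 2002 + 68 days = July 13, 2002.
Tolling adds 3 days: July 13, 2002 + 3 days = July 16, 2002.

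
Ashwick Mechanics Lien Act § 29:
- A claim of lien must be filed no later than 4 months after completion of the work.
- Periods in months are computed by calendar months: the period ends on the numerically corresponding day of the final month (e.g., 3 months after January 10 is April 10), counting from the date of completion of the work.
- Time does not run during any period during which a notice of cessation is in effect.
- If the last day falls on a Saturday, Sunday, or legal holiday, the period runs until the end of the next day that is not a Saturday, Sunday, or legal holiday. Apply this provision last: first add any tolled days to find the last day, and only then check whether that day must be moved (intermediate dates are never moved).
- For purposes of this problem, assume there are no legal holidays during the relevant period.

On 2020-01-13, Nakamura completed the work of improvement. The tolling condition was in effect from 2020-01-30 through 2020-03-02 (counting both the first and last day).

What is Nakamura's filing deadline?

4 months after 2020-01-13 is May 13, 2020.
From January 30, 2020 through March 2, 2020 inclusive is 33 days; tolling adds 33 days: May 13, 2020 + 33 days = June 15, 2020.
June 15, 2020 is a Monday and not a legal holiday, so no extension applies.

June 15, 2020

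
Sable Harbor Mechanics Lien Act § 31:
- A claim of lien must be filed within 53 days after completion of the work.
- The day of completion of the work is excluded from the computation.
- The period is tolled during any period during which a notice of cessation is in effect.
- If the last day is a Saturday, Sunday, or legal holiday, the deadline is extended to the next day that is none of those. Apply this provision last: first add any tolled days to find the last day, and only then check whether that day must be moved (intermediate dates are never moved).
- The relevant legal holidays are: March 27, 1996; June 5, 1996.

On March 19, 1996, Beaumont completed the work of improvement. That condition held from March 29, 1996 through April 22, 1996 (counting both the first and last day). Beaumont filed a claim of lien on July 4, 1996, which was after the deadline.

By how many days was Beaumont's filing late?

53 days after March 19, 1996 is May 11, 1996.
From March 29, 1996 through April 22, 1996 inclusive is 25 days; tolling adds 25 days: May 11, 1996 + 25 days = June 5, 1996.
June 5, 1996 is a listed holiday. The next qualifying day is June 6, 1996.
The deadline is June 6, 1996; from June 6, 1996 to July 4, 1996 is 28 days.

28 days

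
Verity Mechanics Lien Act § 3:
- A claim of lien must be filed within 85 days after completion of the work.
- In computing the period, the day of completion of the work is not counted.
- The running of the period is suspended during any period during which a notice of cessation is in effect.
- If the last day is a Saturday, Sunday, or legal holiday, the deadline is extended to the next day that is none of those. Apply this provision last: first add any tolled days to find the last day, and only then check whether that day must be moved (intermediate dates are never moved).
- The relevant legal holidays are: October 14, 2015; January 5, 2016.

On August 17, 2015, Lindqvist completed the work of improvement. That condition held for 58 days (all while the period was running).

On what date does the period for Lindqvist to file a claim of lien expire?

January 7, 2016

85 days after August 17, 2015 is November 10, 2015.
Tolling adds 58 days: November 10, 2015 + 58 days = January 7, 2016.
January 7, 2016 is a Thursday and not a legal holiday, so no extension applies.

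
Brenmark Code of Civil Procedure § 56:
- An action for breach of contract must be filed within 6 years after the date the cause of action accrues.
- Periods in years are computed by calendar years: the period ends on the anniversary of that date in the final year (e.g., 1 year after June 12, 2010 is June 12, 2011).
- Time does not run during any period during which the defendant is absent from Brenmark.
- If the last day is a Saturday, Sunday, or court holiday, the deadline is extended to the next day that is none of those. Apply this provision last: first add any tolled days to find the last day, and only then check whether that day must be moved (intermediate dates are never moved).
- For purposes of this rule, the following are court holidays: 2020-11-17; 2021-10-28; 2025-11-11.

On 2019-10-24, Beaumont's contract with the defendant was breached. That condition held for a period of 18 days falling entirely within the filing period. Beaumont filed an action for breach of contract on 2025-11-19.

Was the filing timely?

No

6 years after 2019-10-24 is October 24, 2025.
Tolling adds 18 days: October 24, 2025 + 18 days = November 11, 2025.
November 11, 2025 is a listed holiday. The next qualifying day is November 12, 2025.
The deadline is November 12, 2025; the filing on November 19, 2025 is after that date.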